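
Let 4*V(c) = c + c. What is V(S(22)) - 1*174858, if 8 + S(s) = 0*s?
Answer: -174862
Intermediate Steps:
S(s) = -8 (S(s) = -8 + 0*s = -8 + 0 = -8)
V(c) = c/2 (V(c) = (c + c)/4 = (2*c)/4 = c/2)
V(S(22)) - 1*174858 = (½)*(-8) - 1*174858 = -4 - 174858 = -174862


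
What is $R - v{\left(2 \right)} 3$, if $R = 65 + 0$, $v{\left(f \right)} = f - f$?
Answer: $0$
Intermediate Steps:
$v{\left(f \right)} = 0$
$R = 65$
$R - v{\left(2 \right)} 3 = 65 \left(-1\right) 0 \cdot 3 = 65 \cdot 0 \cdot 3 = 65 \cdot 0 = 0$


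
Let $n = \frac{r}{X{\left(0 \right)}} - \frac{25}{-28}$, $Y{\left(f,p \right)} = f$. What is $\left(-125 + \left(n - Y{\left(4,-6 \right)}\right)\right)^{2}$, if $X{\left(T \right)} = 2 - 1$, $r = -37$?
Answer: $\frac{21372129}{784} \approx 27260.0$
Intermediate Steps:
$X{\left(T \right)} = 1$
$n = - \frac{1011}{28}$ ($n = - \frac{37}{1} - \frac{25}{-28} = \left(-37\right) 1 - - \frac{25}{28} = -37 + \frac{25}{28} = - \frac{1011}{28} \approx -36.107$)
$\left(-125 + \left(n - Y{\left(4,-6 \right)}\right)\right)^{2} = \left(-125 - \frac{1123}{28}\right)^{2} = \left(- \frac{4623}{28}\right)^{2} = \frac{21372129}{784}$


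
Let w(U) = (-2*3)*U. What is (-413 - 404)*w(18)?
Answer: 88236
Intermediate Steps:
w(U) = -6*U
(-413 - 404)*w(18) = (-413 - 404)*(-6*18) = -817*(-108) = 88236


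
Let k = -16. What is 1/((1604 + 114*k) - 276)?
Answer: -1/496 ≈ -0.0020161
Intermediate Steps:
1/((1604 + 114*k) - 276) = 1/((1604 + 114*(-16)) - 276) = 1/((1604 - 1824) - 276) = 1/(-220 - 276) = 1/(-496) = -1/496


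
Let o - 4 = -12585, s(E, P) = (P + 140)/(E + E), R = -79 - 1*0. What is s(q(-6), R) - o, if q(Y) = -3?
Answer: 75425/6 ≈ 12571.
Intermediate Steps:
R = -79 (R = -79 + 0 = -79)
s(E, P) = (140 + P)/(2*E) (s(E, P) = (140 + P)/((2*E)) = (140 + P)*(1/(2*E)) = (140 + P)/(2*E))
o = -12581 (o = 4 - 12585 = -12581)
s(q(-6), R) - o = (½)*(140 - 79)/(-3) - 1*(-12581) = (½)*(-⅓)*61 + 12581 = -61/6 + 12581 = 75425/6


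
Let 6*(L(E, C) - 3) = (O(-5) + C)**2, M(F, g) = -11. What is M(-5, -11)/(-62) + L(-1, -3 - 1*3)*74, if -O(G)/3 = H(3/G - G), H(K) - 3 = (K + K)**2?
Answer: 29241425297/38750 ≈ 7.5462e+5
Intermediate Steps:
H(K) = 3 + 4*K**2 (H(K) = 3 + (K + K)**2 = 3 + (2*K)**2 = 3 + 4*K**2)
O(G) = -9 - 12*(-G + 3/G)**2 (O(G) = -3*(3 + 4*(3/G - G)**2) = -3*(3 + 4*(-G + 3/G)**2) = -9 - 12*(-G + 3/G)**2)
L(E, C) = 3 + (-6033/25 + C)**2/6 (L(E, C) = 3 + ((63 - 108/(-5)**2 - 12*(-5)**2) + C)**2/6 = 3 + ((63 - 108*1/25 - 12*25) + C)**2/6 = 3 + ((63 - 108/25 - 300) + C)**2/6 = 3 + (-6033/25 + C)**2/6)
M(-5, -11)/(-62) + L(-1, -3 - 1*3)*74 = -11/(-62) + (3 + (6033 - 25*(-3 - 1*3))**2/3750)*74 = -11*(-1/62) + (3 + (6033 - 25*(-3 - 3))**2/3750)*74 = 11/62 + (3 + (6033 - 25*(-6))**2/3750)*74 = 11/62 + (3 + (6033 + 150)**2/3750)*74 = 11/62 + (3 + (1/3750)*6183**2)*74 = 11/62 + (3 + (1/3750)*38229489)*74 = 11/62 + (3 + 12743163/1250)*74 = 11/62 + (12746913/1250)*74 = 11/62 + 471635781/625 = 29241425297/38750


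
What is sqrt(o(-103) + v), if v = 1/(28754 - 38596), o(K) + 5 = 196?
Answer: 3*sqrt(2055688698)/9842 ≈ 13.820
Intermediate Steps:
o(K) = 191 (o(K) = -5 + 196 = 191)
v = -1/9842 (v = 1/(-9842) = -1/9842 ≈ -0.00010161)
sqrt(o(-103) + v) = sqrt(191 - 1/9842) = sqrt(1879821/9842) = 3*sqrt(2055688698)/9842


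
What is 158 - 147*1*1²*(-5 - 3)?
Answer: 1334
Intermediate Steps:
158 - 147*1*1²*(-5 - 3) = 158 - 147*1*1*(-8) = 158 - 147*(-8) = 158 + 1176 = 1334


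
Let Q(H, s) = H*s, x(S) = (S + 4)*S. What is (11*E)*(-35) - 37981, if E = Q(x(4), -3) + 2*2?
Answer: -2561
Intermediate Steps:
x(S) = S*(4 + S) (x(S) = (4 + S)*S = S*(4 + S))
E = -92 (E = (4*(4 + 4))*(-3) + 2*2 = (4*8)*(-3) + 4 = 32*(-3) + 4 = -96 + 4 = -92)
(11*E)*(-35) - 37981 = (11*(-92))*(-35) - 37981 = -1012*(-35) - 37981 = 35420 - 37981 = -2561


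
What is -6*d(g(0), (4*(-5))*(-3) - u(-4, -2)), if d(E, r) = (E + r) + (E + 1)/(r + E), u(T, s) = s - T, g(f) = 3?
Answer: -22350/61 ≈ -366.39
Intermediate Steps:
d(E, r) = E + r + (1 + E)/(E + r) (d(E, r) = (E + r) + (1 + E)/(E + r) = E + r + (1 + E)/(E + r))
-6*d(g(0), (4*(-5))*(-3) - u(-4, -2)) = -6*(1 + 3 + 3² + ((4*(-5))*(-3) - (-2 - 1*(-4)))² + 2*3*((4*(-5))*(-3) - (-2 - 1*(-4))))/(3 + ((4*(-5))*(-3) - (-2 - 1*(-4)))) = -6*(1 + 3 + 9 + (-20*(-3) - (-2 + 4))² + 2*3*(-20*(-3) - (-2 + 4)))/(3 + (-20*(-3) - (-2 + 4))) = -6*(1 + 3 + 9 + (60 - 1*2)² + 2*3*(60 - 1*2))/(3 + (60 - 1*2)) = -6*(1 + 3 + 9 + (60 - 2)² + 2*3*(60 - 2))/(3 + (60 - 2)) = -6*(1 + 3 + 9 + 58² + 2*3*58)/(3 + 58) = -6*(1 + 3 + 9 + 3364 + 348)/61 = -6*3725/61 = -22350/61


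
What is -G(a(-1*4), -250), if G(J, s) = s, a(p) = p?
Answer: 250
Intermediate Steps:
-G(a(-1*4), -250) = -1*(-250) = 250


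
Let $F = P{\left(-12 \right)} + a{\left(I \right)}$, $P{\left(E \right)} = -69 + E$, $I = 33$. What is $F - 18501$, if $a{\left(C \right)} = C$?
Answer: $-18549$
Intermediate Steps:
$F = -48$ ($F = \left(-69 - 12\right) + 33 = -81 + 33 = -48$)
$F - 18501 = -48 - 18501 = -18549$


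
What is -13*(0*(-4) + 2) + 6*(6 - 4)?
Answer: -14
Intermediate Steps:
-13*(0*(-4) + 2) + 6*(6 - 4) = -13*(0 + 2) + 6*2 = -13*2 + 12 = -26 + 12 = -14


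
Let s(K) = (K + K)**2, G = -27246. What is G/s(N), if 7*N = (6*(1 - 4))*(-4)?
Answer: -222509/3456 ≈ -64.383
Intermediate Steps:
N = 72/7 (N = ((6*(1 - 4))*(-4))/7 = ((6*(-3))*(-4))/7 = (-18*(-4))/7 = (1/7)*72 = 72/7 ≈ 10.286)
s(K) = 4*K**2 (s(K) = (2*K)**2 = 4*K**2)
G/s(N) = -27246/(4*(72/7)**2) = -27246/(4*(5184/49)) = -27246/20736/49 = -27246*49/20736 = -222509/3456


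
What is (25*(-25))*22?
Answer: -13750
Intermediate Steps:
(25*(-25))*22 = -625*22 = -13750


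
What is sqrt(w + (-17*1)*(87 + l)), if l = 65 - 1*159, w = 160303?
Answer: sqrt(160422) ≈ 400.53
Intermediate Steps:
l = -94 (l = 65 - 159 = -94)
sqrt(w + (-17*1)*(87 + l)) = sqrt(160303 + (-17*1)*(87 - 94)) = sqrt(160303 - 17*(-7)) = sqrt(160303 + 119) = sqrt(160422)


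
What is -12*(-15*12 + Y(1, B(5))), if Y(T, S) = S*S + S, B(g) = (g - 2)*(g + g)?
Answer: -9000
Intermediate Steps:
B(g) = 2*g*(-2 + g) (B(g) = (-2 + g)*(2*g) = 2*g*(-2 + g))
Y(T, S) = S + S² (Y(T, S) = S² + S = S + S²)
-12*(-15*12 + Y(1, B(5))) = -12*(-15*12 + (2*5*(-2 + 5))*(1 + 2*5*(-2 + 5))) = -12*(-180 + (2*5*3)*(1 + 2*5*3)) = -12*(-180 + 30*(1 + 30)) = -12*(-180 + 30*31) = -12*(-180 + 930) = -12*750 = -9000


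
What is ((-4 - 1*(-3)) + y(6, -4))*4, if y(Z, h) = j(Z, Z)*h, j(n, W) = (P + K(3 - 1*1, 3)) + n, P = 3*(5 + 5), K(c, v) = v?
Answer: -628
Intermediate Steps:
P = 30 (P = 3*10 = 30)
j(n, W) = 33 + n (j(n, W) = (30 + 3) + n = 33 + n)
y(Z, h) = h*(33 + Z) (y(Z, h) = (33 + Z)*h = h*(33 + Z))
((-4 - 1*(-3)) + y(6, -4))*4 = ((-4 - 1*(-3)) - 4*(33 + 6))*4 = ((-4 + 3) - 4*39)*4 = (-1 - 156)*4 = -157*4 = -628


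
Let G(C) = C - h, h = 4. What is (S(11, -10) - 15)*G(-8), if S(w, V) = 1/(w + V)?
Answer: 168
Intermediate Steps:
G(C) = -4 + C (G(C) = C - 1*4 = C - 4 = -4 + C)
S(w, V) = 1/(V + w)
(S(11, -10) - 15)*G(-8) = (1/(-10 + 11) - 15)*(-4 - 8) = (1/1 - 15)*(-12) = (1 - 15)*(-12) = -14*(-12) = 168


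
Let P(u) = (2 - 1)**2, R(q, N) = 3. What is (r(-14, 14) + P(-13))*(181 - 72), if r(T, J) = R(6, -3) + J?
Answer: 1962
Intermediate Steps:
P(u) = 1 (P(u) = 1**2 = 1)
r(T, J) = 3 + J
(r(-14, 14) + P(-13))*(181 - 72) = ((3 + 14) + 1)*(181 - 72) = (17 + 1)*109 = 18*109 = 1962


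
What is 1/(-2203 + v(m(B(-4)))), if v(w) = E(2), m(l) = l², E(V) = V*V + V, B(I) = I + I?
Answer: -1/2197 ≈ -0.00045517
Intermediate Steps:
B(I) = 2*I
E(V) = V + V² (E(V) = V² + V = V + V²)
v(w) = 6 (v(w) = 2*(1 + 2) = 2*3 = 6)
1/(-2203 + v(m(B(-4)))) = 1/(-2203 + 6) = 1/(-2197) = -1/2197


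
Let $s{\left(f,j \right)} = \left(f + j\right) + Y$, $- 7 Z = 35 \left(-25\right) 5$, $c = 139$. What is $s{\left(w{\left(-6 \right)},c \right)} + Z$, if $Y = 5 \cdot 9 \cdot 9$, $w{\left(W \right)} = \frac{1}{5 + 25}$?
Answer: $\frac{35071}{30} \approx 1169.0$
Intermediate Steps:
$w{\left(W \right)} = \frac{1}{30}$
$Z = 625$ ($Z = - \frac{35 \left(-25\right) 5}{7} = - \frac{\left(-875\right) 5}{7} = \left(- \frac{1}{7}\right) \left(-4375\right) = 625$)
$Y = 405$ ($Y = 45 \cdot 9 = 405$)
$s{\left(f,j \right)} = 405 + f + j$ ($s{\left(f,j \right)} = \left(f + j\right) + 405 = 405 + f + j$)
$s{\left(w{\left(-6 \right)},c \right)} + Z = \left(405 + \frac{1}{30} + 139\right) + 625 = \frac{16321}{30} + 625 = \frac{35071}{30}$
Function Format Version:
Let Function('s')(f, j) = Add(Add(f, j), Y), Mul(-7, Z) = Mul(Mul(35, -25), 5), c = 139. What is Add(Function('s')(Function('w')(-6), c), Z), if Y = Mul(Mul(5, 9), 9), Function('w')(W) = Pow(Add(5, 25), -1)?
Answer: Rational(35071, 30) ≈ 1169.0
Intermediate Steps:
Function('w')(W) = Rational(1, 30) (Function('w')(W) = Pow(30, -1) = Rational(1, 30))
Z = 625 (Z = Mul(Rational(-1, 7), Mul(Mul(35, -25), 5)) = Mul(Rational(-1, 7), Mul(-875, 5)) = Mul(Rational(-1, 7), -4375) = 625)
Y = 405 (Y = Mul(45, 9) = 405)
Function('s')(f, j) = Add(405, f, j) (Function('s')(f, j) = Add(Add(f, j), 405) = Add(405, f, j))
Add(Function('s')(Function('w')(-6), c), Z) = Add(Add(405, Rational(1, 30), 139), 625) = Add(Rational(16321, 30), 625) = Rational(35071, 30)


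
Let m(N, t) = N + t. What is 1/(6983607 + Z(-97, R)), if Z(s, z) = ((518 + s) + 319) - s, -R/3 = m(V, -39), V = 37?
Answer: 1/6984444 ≈ 1.4318e-7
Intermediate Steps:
R = 6 (R = -3*(37 - 39) = -3*(-2) = 6)
Z(s, z) = 837 (Z(s, z) = (837 + s) - s = 837)
1/(6983607 + Z(-97, R)) = 1/(6983607 + 837) = 1/6984444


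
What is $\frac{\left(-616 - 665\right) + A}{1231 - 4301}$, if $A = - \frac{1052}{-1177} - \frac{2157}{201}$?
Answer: $\frac{50897079}{121048565} \approx 0.42047$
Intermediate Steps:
$A = - \frac{775779}{78859}$ ($A = \left(-1052\right) \left(- \frac{1}{1177}\right) - \frac{719}{67} = \frac{1052}{1177} - \frac{719}{67} = - \frac{775779}{78859} \approx -9.8375$)
$\frac{\left(-616 - 665\right) + A}{1231 - 4301} = \frac{\left(-616 - 665\right) - \frac{775779}{78859}}{1231 - 4301} = \frac{-1281 - \frac{775779}{78859}}{-3070} = \left(- \frac{101794158}{78859}\right) \left(- \frac{1}{3070}\right) = \frac{50897079}{121048565}$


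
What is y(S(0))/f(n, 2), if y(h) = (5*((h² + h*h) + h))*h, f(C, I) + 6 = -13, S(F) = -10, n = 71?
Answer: 500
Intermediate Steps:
f(C, I) = -19 (f(C, I) = -6 - 13 = -19)
y(h) = h*(5*h + 10*h²) (y(h) = (5*((h² + h²) + h))*h = (5*(2*h² + h))*h = (5*(h + 2*h²))*h = (5*h + 10*h²)*h = h*(5*h + 10*h²))
y(S(0))/f(n, 2) = ((-10)²*(5 + 10*(-10)))/(-19) = (100*(5 - 100))*(-1/19) = (100*(-95))*(-1/19) = -9500*(-1/19) = 500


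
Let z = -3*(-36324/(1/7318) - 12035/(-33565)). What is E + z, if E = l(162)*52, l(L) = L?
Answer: 5353386028539/6713 ≈ 7.9747e+8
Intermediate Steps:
E = 8424 (E = 162*52 = 8424)
z = 5353329478227/6713 (z = -3*(-36324/1/7318 - 12035*(-1/33565)) = -3*(-36324*7318 + 2407/6713) = -3*(-265819032 + 2407/6713) = -3*(-1784443159409/6713) = 5353329478227/6713 ≈ 7.9746e+8)
E + z = 8424 + 5353329478227/6713 = 5353386028539/6713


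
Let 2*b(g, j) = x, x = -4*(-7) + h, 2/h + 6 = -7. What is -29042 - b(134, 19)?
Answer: -377727/13 ≈ -29056.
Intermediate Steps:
h = -2/13 (h = 2/(-6 - 7) = 2/(-13) = 2*(-1/13) = -2/13 ≈ -0.15385)
x = 362/13 (x = -4*(-7) - 2/13 = 28 - 2/13 = 362/13 ≈ 27.846)
b(g, j) = 181/13 (b(g, j) = (1/2)*(362/13) = 181/13)
-29042 - b(134, 19) = -29042 - 1*181/13 = -29042 - 181/13 = -377727/13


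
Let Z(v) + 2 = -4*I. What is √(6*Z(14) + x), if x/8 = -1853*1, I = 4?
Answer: 2*I*√3733 ≈ 122.2*I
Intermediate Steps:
Z(v) = -18 (Z(v) = -2 - 4*4 = -2 - 16 = -18)
x = -14824 (x = 8*(-1853*1) = 8*(-1853) = -14824)
√(6*Z(14) + x) = √(6*(-18) - 14824) = √(-108 - 14824) = √(-14932) = 2*I*√3733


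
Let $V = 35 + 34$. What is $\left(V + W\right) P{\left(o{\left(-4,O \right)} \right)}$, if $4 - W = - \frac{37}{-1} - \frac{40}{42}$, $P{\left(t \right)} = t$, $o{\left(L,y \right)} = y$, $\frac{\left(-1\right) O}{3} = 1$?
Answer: $- \frac{776}{7} \approx -110.86$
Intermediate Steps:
$O = -3$ ($O = \left(-3\right) 1 = -3$)
$V = 69$
$W = - \frac{673}{21}$ ($W = 4 - \left(- \frac{37}{-1} - \frac{40}{42}\right) = 4 - \left(\left(-37\right) \left(-1\right) - \frac{20}{21}\right) = 4 - \left(37 - \frac{20}{21}\right) = 4 - \frac{757}{21} = - \frac{673}{21} \approx -32.048$)
$\left(V + W\right) P{\left(o{\left(-4,O \right)} \right)} = \left(69 - \frac{673}{21}\right) \left(-3\right) = \frac{776}{21} \left(-3\right) = - \frac{776}{7}$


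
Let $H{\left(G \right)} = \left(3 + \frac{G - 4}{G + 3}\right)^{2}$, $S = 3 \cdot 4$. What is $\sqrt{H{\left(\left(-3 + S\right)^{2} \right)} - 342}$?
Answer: $\frac{i \sqrt{47039}}{12} \approx 18.074 i$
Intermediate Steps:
$S = 12$
$H{\left(G \right)} = \left(3 + \frac{-4 + G}{3 + G}\right)^{2}$
$\sqrt{H{\left(\left(-3 + S\right)^{2} \right)} - 342} = \sqrt{\frac{\left(5 + 4 \left(-3 + 12\right)^{2}\right)^{2}}{\left(3 + \left(-3 + 12\right)^{2}\right)^{2}} - 342} = \sqrt{\frac{\left(5 + 4 \cdot 9^{2}\right)^{2}}{\left(3 + 9^{2}\right)^{2}} - 342} = \sqrt{\frac{\left(5 + 4 \cdot 81\right)^{2}}{\left(3 + 81\right)^{2}} - 342} = \sqrt{\frac{\left(5 + 324\right)^{2}}{7056} - 342} = \sqrt{\frac{329^{2}}{7056} - 342} = \sqrt{\frac{1}{7056} \cdot 108241 - 342} = \sqrt{\frac{2209}{144} - 342} = \sqrt{- \frac{47039}{144}} = \frac{i \sqrt{47039}}{12}$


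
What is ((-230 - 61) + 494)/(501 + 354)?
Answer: 203/855 ≈ 0.23743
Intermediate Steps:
((-230 - 61) + 494)/(501 + 354) = (-291 + 494)/855 = 203*(1/855) = 203/855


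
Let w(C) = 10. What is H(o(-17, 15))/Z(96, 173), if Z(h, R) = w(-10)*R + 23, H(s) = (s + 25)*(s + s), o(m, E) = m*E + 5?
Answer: 112500/1753 ≈ 64.176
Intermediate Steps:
o(m, E) = 5 + E*m (o(m, E) = E*m + 5 = 5 + E*m)
H(s) = 2*s*(25 + s) (H(s) = (25 + s)*(2*s) = 2*s*(25 + s))
Z(h, R) = 23 + 10*R (Z(h, R) = 10*R + 23 = 23 + 10*R)
H(o(-17, 15))/Z(96, 173) = (2*(5 + 15*(-17))*(25 + (5 + 15*(-17))))/(23 + 10*173) = (2*(5 - 255)*(25 + (5 - 255)))/(23 + 1730) = (2*(-250)*(25 - 250))/1753 = (2*(-250)*(-225))*(1/1753) = 112500*(1/1753) = 112500/1753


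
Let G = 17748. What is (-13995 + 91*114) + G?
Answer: 14127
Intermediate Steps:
(-13995 + 91*114) + G = (-13995 + 91*114) + 17748 = (-13995 + 10374) + 17748 = -3621 + 17748 = 14127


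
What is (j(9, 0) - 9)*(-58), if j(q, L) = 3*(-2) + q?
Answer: 348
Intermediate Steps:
j(q, L) = -6 + q
(j(9, 0) - 9)*(-58) = ((-6 + 9) - 9)*(-58) = (3 - 9)*(-58) = -6*(-58) = 348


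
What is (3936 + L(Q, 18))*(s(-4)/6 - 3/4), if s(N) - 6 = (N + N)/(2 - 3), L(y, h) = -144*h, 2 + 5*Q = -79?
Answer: 2128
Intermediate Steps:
Q = -81/5 (Q = -2/5 + (1/5)*(-79) = -2/5 - 79/5 = -81/5 ≈ -16.200)
s(N) = 6 - 2*N (s(N) = 6 + (N + N)/(2 - 3) = 6 + (2*N)/(-1) = 6 + (2*N)*(-1) = 6 - 2*N)
(3936 + L(Q, 18))*(s(-4)/6 - 3/4) = (3936 - 144*18)*((6 - 2*(-4))/6 - 3/4) = (3936 - 2592)*((6 + 8)*(1/6) - 3*1/4) = 1344*(14*(1/6) - 3/4) = 1344*(7/3 - 3/4) = 1344*(19/12) = 2128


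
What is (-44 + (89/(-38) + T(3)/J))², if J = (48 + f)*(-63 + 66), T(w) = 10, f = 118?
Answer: 192106013401/89529444 ≈ 2145.7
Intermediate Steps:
J = 498 (J = (48 + 118)*(-63 + 66) = 166*3 = 498)
(-44 + (89/(-38) + T(3)/J))² = (-44 + (89/(-38) + 10/498))² = (-44 + (89*(-1/38) + 10*(1/498)))² = (-44 + (-89/38 + 5/249))² = (-44 - 21971/9462)² = (-438299/9462)² = 192106013401/89529444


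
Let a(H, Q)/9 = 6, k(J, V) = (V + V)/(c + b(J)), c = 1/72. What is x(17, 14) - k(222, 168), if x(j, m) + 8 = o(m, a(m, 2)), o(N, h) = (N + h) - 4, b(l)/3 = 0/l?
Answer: -24136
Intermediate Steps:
c = 1/72 ≈ 0.013889
b(l) = 0 (b(l) = 3*(0/l) = 3*0 = 0)
k(J, V) = 144*V (k(J, V) = (V + V)/(1/72 + 0) = (2*V)/(1/72) = (2*V)*72 = 144*V)
a(H, Q) = 54 (a(H, Q) = 9*6 = 54)
o(N, h) = -4 + N + h
x(j, m) = 42 + m (x(j, m) = -8 + (-4 + m + 54) = -8 + (50 + m) = 42 + m)
x(17, 14) - k(222, 168) = (42 + 14) - 144*168 = 56 - 1*24192 = 56 - 24192 = -24136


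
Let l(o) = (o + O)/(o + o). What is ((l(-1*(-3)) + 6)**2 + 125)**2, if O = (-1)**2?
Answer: 2325625/81 ≈ 28711.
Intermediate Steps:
O = 1
l(o) = (1 + o)/(2*o) (l(o) = (o + 1)/(o + o) = (1 + o)/((2*o)) = (1 + o)*(1/(2*o)) = (1 + o)/(2*o))
((l(-1*(-3)) + 6)**2 + 125)**2 = (((1 - 1*(-3))/(2*((-1*(-3)))) + 6)**2 + 125)**2 = (((1/2)*(1 + 3)/3 + 6)**2 + 125)**2 = (((1/2)*(1/3)*4 + 6)**2 + 125)**2 = ((2/3 + 6)**2 + 125)**2 = ((20/3)**2 + 125)**2 = (400/9 + 125)**2 = (1525/9)**2 = 2325625/81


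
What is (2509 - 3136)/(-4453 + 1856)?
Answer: 627/2597 ≈ 0.24143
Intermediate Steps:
(2509 - 3136)/(-4453 + 1856) = -627/(-2597) = -627*(-1/2597) = 627/2597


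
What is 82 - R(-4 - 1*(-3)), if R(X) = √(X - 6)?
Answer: 82 - I*√7 ≈ 82.0 - 2.6458*I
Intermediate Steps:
R(X) = √(-6 + X)
82 - R(-4 - 1*(-3)) = 82 - √(-6 + (-4 - 1*(-3))) = 82 - √(-6 + (-4 + 3)) = 82 - √(-6 - 1) = 82 - √(-7) = 82 - I*√7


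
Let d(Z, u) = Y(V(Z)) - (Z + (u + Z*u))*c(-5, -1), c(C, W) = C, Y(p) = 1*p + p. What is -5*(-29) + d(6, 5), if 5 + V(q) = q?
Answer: 352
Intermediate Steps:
V(q) = -5 + q
Y(p) = 2*p (Y(p) = p + p = 2*p)
d(Z, u) = -10 + 5*u + 7*Z + 5*Z*u (d(Z, u) = 2*(-5 + Z) - (Z + (u + Z*u))*(-5) = (-10 + 2*Z) - (Z + u + Z*u)*(-5) = (-10 + 2*Z) - (-5*Z - 5*u - 5*Z*u) = (-10 + 2*Z) + (5*Z + 5*u + 5*Z*u) = -10 + 5*u + 7*Z + 5*Z*u)
-5*(-29) + d(6, 5) = -5*(-29) + (-10 + 5*5 + 7*6 + 5*6*5) = 145 + (-10 + 25 + 42 + 150) = 145 + 207 = 352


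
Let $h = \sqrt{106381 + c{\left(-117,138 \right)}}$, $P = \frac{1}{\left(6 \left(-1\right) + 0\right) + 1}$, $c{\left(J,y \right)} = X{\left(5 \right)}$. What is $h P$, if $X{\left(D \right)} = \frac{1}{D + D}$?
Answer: $- \frac{\sqrt{10638110}}{50} \approx -65.232$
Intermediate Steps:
$X{\left(D \right)} = \frac{1}{2 D}$
$c{\left(J,y \right)} = \frac{1}{10}$ ($c{\left(J,y \right)} = \frac{1}{2 \cdot 5} = \frac{1}{2} \cdot \frac{1}{5} = \frac{1}{10}$)
$P = - \frac{1}{5}$ ($P = \frac{1}{\left(-6 + 0\right) + 1} = \frac{1}{-6 + 1} = \frac{1}{-5} = - \frac{1}{5} \approx -0.2$)
$h = \frac{\sqrt{10638110}}{10}$ ($h = \sqrt{106381 + \frac{1}{10}} = \sqrt{\frac{1063811}{10}} = \frac{\sqrt{10638110}}{10} \approx 326.16$)
$h P = \frac{\sqrt{10638110}}{10} \left(- \frac{1}{5}\right) = - \frac{\sqrt{10638110}}{50}$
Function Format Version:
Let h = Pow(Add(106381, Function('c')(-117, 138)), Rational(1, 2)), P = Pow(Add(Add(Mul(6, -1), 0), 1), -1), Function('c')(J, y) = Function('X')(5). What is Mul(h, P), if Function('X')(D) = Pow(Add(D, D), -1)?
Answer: Mul(Rational(-1, 50), Pow(10638110, Rational(1, 2))) ≈ -65.232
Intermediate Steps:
Function('X')(D) = Mul(Rational(1, 2), Pow(D, -1)) (Function('X')(D) = Pow(Mul(2, D), -1) = Mul(Rational(1, 2), Pow(D, -1)))
Function('c')(J, y) = Rational(1, 10) (Function('c')(J, y) = Mul(Rational(1, 2), Pow(5, -1)) = Mul(Rational(1, 2), Rational(1, 5)) = Rational(1, 10))
P = Rational(-1, 5) (P = Pow(Add(Add(-6, 0), 1), -1) = Pow(Add(-6, 1), -1) = Pow(-5, -1) = Rational(-1, 5) ≈ -0.20000)
h = Mul(Rational(1, 10), Pow(10638110, Rational(1, 2))) (h = Pow(Add(106381, Rational(1, 10)), Rational(1, 2)) = Pow(Rational(1063811, 10), Rational(1, 2)) = Mul(Rational(1, 10), Pow(10638110, Rational(1, 2))) ≈ 326.16)
Mul(h, P) = Mul(Mul(Rational(1, 10), Pow(10638110, Rational(1, 2))), Rational(-1, 5)) = Mul(Rational(-1, 50), Pow(10638110, Rational(1, 2)))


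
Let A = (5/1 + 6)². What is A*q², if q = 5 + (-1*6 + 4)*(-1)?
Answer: 5929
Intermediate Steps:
q = 7 (q = 5 + (-6 + 4)*(-1) = 5 - 2*(-1) = 5 + 2 = 7)
A = 121 (A = (5*1 + 6)² = (5 + 6)² = 11² = 121)
A*q² = 121*7² = 121*49 = 5929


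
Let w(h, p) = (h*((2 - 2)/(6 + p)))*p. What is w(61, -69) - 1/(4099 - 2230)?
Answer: -1/1869 ≈ -0.00053505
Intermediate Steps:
w(h, p) = 0 (w(h, p) = (h*(0/(6 + p)))*p = (h*0)*p = 0*p = 0)
w(61, -69) - 1/(4099 - 2230) = 0 - 1/(4099 - 2230) = 0 - 1/1869 = -1/1869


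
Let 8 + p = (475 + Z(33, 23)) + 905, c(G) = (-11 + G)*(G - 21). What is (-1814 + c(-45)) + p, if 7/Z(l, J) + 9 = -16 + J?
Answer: 6501/2 ≈ 3250.5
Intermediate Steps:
Z(l, J) = 7/(-25 + J) (Z(l, J) = 7/(-9 + (-16 + J)) = 7/(-25 + J))
c(G) = (-21 + G)*(-11 + G) (c(G) = (-11 + G)*(-21 + G) = (-21 + G)*(-11 + G))
p = 2737/2 (p = -8 + ((475 + 7/(-25 + 23)) + 905) = -8 + ((475 + 7/(-2)) + 905) = -8 + ((475 + 7*(-½)) + 905) = -8 + ((475 - 7/2) + 905) = -8 + (943/2 + 905) = -8 + 2753/2 = 2737/2 ≈ 1368.5)
(-1814 + c(-45)) + p = (-1814 + (231 + (-45)² - 32*(-45))) + 2737/2 = (-1814 + (231 + 2025 + 1440)) + 2737/2 = (-1814 + 3696) + 2737/2 = 1882 + 2737/2 = 6501/2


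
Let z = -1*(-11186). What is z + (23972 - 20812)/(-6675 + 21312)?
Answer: 163732642/14637 ≈ 11186.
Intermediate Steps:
z = 11186
z + (23972 - 20812)/(-6675 + 21312) = 11186 + (23972 - 20812)/(-6675 + 21312) = 11186 + 3160/14637 = 163732642/14637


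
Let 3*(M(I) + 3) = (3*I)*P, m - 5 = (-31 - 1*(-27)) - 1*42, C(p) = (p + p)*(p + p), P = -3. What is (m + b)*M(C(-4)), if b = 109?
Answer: -13260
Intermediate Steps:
C(p) = 4*p² (C(p) = (2*p)*(2*p) = 4*p²)
m = -41 (m = 5 + ((-31 - 1*(-27)) - 1*42) = 5 + ((-31 + 27) - 42) = 5 + (-4 - 42) = 5 - 46 = -41)
M(I) = -3 - 3*I (M(I) = -3 + ((3*I)*(-3))/3 = -3 + (-9*I)/3 = -3 - 3*I)
(m + b)*M(C(-4)) = (-41 + 109)*(-3 - 12*(-4)²) = 68*(-3 - 12*16) = 68*(-3 - 3*64) = 68*(-3 - 192) = 68*(-195) = -13260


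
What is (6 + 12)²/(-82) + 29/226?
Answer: -35423/9266 ≈ -3.8229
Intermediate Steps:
(6 + 12)²/(-82) + 29/226 = 18²*(-1/82) + 29*(1/226) = 324*(-1/82) + 29/226 = -162/41 + 29/226 = -35423/9266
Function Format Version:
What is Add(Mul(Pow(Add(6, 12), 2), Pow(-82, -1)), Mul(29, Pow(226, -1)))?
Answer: Rational(-35423, 9266) ≈ -3.8229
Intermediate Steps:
Add(Mul(Pow(Add(6, 12), 2), Pow(-82, -1)), Mul(29, Pow(226, -1))) = Add(Mul(Pow(18, 2), Rational(-1, 82)), Mul(29, Rational(1, 226))) = Add(Mul(324, Rational(-1, 82)), Rational(29, 226)) = Add(Rational(-162, 41), Rational(29, 226)) = Rational(-35423, 9266)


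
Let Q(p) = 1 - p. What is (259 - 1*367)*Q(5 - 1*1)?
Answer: 324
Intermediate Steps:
(259 - 1*367)*Q(5 - 1*1) = (259 - 1*367)*(1 - (5 - 1*1)) = (259 - 367)*(1 - (5 - 1)) = -108*(1 - 1*4) = -108*(1 - 4) = -108*(-3) = 324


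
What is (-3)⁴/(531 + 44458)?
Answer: 81/44989 ≈ 0.0018004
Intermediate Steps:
(-3)⁴/(531 + 44458) = 81/44989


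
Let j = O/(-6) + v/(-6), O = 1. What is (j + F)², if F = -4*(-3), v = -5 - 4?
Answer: 1600/9 ≈ 177.78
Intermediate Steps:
v = -9
F = 12
j = 4/3 (j = 1/(-6) - 9/(-6) = 1*(-⅙) - 9*(-⅙) = -⅙ + 3/2 = 4/3 ≈ 1.3333)
(j + F)² = (4/3 + 12)² = (40/3)² = 1600/9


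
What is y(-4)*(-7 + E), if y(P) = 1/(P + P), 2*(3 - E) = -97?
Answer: -89/16 ≈ -5.5625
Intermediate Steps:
E = 103/2 (E = 3 - 1/2*(-97) = 3 + 97/2 = 103/2 ≈ 51.500)
y(P) = 1/(2*P)
y(-4)*(-7 + E) = ((1/2)/(-4))*(-7 + 103/2) = ((1/2)*(-1/4))*(89/2) = -1/8*89/2 = -89/16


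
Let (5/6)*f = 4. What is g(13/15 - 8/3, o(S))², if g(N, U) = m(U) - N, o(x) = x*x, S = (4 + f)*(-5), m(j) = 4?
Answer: 841/25 ≈ 33.640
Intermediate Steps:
f = 24/5 (f = (6/5)*4 = 24/5 ≈ 4.8000)
S = -44 (S = (4 + 24/5)*(-5) = (44/5)*(-5) = -44)
o(x) = x²
g(N, U) = 4 - N
g(13/15 - 8/3, o(S))² = (4 - (13/15 - 8/3))² = (4 - 1*(-9/5))² = (4 + 9/5)² = (29/5)² = 841/25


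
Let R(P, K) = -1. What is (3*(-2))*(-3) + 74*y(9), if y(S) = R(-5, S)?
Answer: -56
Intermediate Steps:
y(S) = -1
(3*(-2))*(-3) + 74*y(9) = (3*(-2))*(-3) + 74*(-1) = -6*(-3) - 74 = 18 - 74 = -56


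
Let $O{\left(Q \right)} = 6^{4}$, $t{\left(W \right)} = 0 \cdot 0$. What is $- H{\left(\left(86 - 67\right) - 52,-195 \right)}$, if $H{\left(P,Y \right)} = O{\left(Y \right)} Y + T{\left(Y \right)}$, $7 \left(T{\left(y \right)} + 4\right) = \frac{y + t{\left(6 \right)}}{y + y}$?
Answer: $\frac{3538135}{14} \approx 2.5272 \cdot 10^{5}$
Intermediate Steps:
$t{\left(W \right)} = 0$
$O{\left(Q \right)} = 1296$
$T{\left(y \right)} = - \frac{55}{14}$ ($T{\left(y \right)} = -4 + \frac{\left(y + 0\right) \frac{1}{y + y}}{7} = -4 + \frac{y \frac{1}{2 y}}{7} = -4 + \frac{1}{7} \cdot \frac{1}{2} = -4 + \frac{1}{14} = - \frac{55}{14}$)
$H{\left(P,Y \right)} = - \frac{55}{14} + 1296 Y$ ($H{\left(P,Y \right)} = 1296 Y - \frac{55}{14} = - \frac{55}{14} + 1296 Y$)
$- H{\left(\left(86 - 67\right) - 52,-195 \right)} = - (- \frac{55}{14} + 1296 \left(-195\right)) = - (- \frac{55}{14} - 252720) = \left(-1\right) \left(- \frac{3538135}{14}\right) = \frac{3538135}{14}$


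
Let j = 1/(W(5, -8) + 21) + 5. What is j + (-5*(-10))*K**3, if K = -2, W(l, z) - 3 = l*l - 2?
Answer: -18564/47 ≈ -394.98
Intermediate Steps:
W(l, z) = 1 + l**2 (W(l, z) = 3 + (l*l - 2) = 3 + (l**2 - 2) = 3 + (-2 + l**2) = 1 + l**2)
j = 236/47 (j = 1/((1 + 5**2) + 21) + 5 = 1/((1 + 25) + 21) + 5 = 1/(26 + 21) + 5 = 1/47 + 5 = 236/47 ≈ 5.0213)
j + (-5*(-10))*K**3 = 236/47 - 5*(-10)*(-2)**3 = 236/47 + 50*(-8) = 236/47 - 400 = -18564/47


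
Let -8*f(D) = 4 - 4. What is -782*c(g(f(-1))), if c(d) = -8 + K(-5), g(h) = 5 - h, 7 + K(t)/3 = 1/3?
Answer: 21896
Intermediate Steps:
K(t) = -20 (K(t) = -21 + 3/3 = -21 + 3*(1/3) = -21 + 1 = -20)
f(D) = 0 (f(D) = -(4 - 4)/8 = -1/8*0 = 0)
c(d) = -28 (c(d) = -8 - 20 = -28)
-782*c(g(f(-1))) = -782*(-28) = 21896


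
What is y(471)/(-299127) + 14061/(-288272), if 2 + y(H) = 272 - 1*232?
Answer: -98069281/2005347408 ≈ -0.048904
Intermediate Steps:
y(H) = 38 (y(H) = -2 + (272 - 1*232) = -2 + (272 - 232) = -2 + 40 = 38)
y(471)/(-299127) + 14061/(-288272) = 38/(-299127) + 14061/(-288272) = 38*(-1/299127) + 14061*(-1/288272) = -38/299127 - 327/6704 = -98069281/2005347408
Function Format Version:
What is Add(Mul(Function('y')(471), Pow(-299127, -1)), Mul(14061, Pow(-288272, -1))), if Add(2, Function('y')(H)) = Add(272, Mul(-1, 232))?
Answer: Rational(-98069281, 2005347408) ≈ -0.048904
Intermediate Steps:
Function('y')(H) = 38 (Function('y')(H) = Add(-2, Add(272, Mul(-1, 232))) = Add(-2, Add(272, -232)) = Add(-2, 40) = 38)
Add(Mul(Function('y')(471), Pow(-299127, -1)), Mul(14061, Pow(-288272, -1))) = Add(Mul(38, Pow(-299127, -1)), Mul(14061, Pow(-288272, -1))) = Add(Mul(38, Rational(-1, 299127)), Mul(14061, Rational(-1, 288272))) = Add(Rational(-38, 299127), Rational(-327, 6704)) = Rational(-98069281, 2005347408)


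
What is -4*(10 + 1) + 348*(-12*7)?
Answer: -29276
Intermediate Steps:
-4*(10 + 1) + 348*(-12*7) = -4*11 + 348*(-84) = -44 - 29232 = -29276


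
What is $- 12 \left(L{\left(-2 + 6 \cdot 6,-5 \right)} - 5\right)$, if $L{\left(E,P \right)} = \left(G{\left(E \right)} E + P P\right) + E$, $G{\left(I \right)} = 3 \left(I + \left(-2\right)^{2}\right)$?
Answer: $-47160$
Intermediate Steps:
$G{\left(I \right)} = 12 + 3 I$ ($G{\left(I \right)} = 3 \left(I + 4\right) = 3 \left(4 + I\right) = 12 + 3 I$)
$L{\left(E,P \right)} = E + P^{2} + E \left(12 + 3 E\right)$ ($L{\left(E,P \right)} = \left(\left(12 + 3 E\right) E + P P\right) + E = \left(E \left(12 + 3 E\right) + P^{2}\right) + E = \left(P^{2} + E \left(12 + 3 E\right)\right) + E = E + P^{2} + E \left(12 + 3 E\right)$)
$- 12 \left(L{\left(-2 + 6 \cdot 6,-5 \right)} - 5\right) = - 12 \left(\left(\left(-2 + 6 \cdot 6\right) + \left(-5\right)^{2} + 3 \left(-2 + 6 \cdot 6\right) \left(4 + \left(-2 + 6 \cdot 6\right)\right)\right) - 5\right) = - 12 \left(\left(\left(-2 + 36\right) + 25 + 3 \left(-2 + 36\right) \left(4 + \left(-2 + 36\right)\right)\right) - 5\right) = - 12 \left(\left(34 + 25 + 3 \cdot 34 \left(4 + 34\right)\right) - 5\right) = - 12 \left(\left(34 + 25 + 3 \cdot 34 \cdot 38\right) - 5\right) = - 12 \left(\left(34 + 25 + 3876\right) - 5\right) = - 12 \left(3935 - 5\right) = \left(-12\right) 3930 = -47160$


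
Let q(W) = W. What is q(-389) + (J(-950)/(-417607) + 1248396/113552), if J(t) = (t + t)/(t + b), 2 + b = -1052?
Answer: -2245116772776431/5939368785516 ≈ -378.01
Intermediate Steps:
b = -1054 (b = -2 - 1052 = -1054)
J(t) = 2*t/(-1054 + t) (J(t) = (t + t)/(t - 1054) = (2*t)/(-1054 + t) = 2*t/(-1054 + t))
q(-389) + (J(-950)/(-417607) + 1248396/113552) = -389 + ((2*(-950)/(-1054 - 950))/(-417607) + 1248396/113552) = -389 + ((2*(-950)/(-2004))*(-1/417607) + 1248396*(1/113552)) = -389 + ((2*(-950)*(-1/2004))*(-1/417607) + 312099/28388) = -389 + ((475/501)*(-1/417607) + 312099/28388) = -389 + (-475/209221107 + 312099/28388) = -389 + 65297684789293/5939368785516 = -2245116772776431/5939368785516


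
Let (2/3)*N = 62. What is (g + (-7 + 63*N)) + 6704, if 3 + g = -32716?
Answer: -20163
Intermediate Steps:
g = -32719 (g = -3 - 32716 = -32719)
N = 93 (N = (3/2)*62 = 93)
(g + (-7 + 63*N)) + 6704 = (-32719 + (-7 + 63*93)) + 6704 = (-32719 + (-7 + 5859)) + 6704 = (-32719 + 5852) + 6704 = -26867 + 6704 = -20163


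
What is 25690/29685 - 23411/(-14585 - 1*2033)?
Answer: 224374391/98661066 ≈ 2.2742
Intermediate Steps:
25690/29685 - 23411/(-14585 - 1*2033) = 25690*(1/29685) - 23411/(-14585 - 2033) = 5138/5937 - 23411/(-16618) = 5138/5937 - 23411*(-1/16618) = 5138/5937 + 23411/16618 = 224374391/98661066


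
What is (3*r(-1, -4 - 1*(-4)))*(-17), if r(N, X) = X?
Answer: 0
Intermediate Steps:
(3*r(-1, -4 - 1*(-4)))*(-17) = (3*(-4 - 1*(-4)))*(-17) = (3*(-4 + 4))*(-17) = (3*0)*(-17) = 0*(-17) = 0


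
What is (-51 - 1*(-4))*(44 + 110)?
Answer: -7238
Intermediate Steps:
(-51 - 1*(-4))*(44 + 110) = (-51 + 4)*154 = -47*154 = -7238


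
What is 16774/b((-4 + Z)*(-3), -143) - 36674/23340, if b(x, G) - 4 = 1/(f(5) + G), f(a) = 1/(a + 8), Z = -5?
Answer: 121190750479/28859910 ≈ 4199.3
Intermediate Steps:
f(a) = 1/(8 + a)
b(x, G) = 4 + 1/(1/13 + G) (b(x, G) = 4 + 1/(1/(8 + 5) + G) = 4 + 1/(1/13 + G))
16774/b((-4 + Z)*(-3), -143) - 36674/23340 = 16774/(((17 + 52*(-143))/(1 + 13*(-143)))) - 36674/23340 = 16774/(((17 - 7436)/(1 - 1859))) - 36674*1/23340 = 16774/((-7419/(-1858))) - 18337/11670 = 16774/((-1/1858*(-7419))) - 18337/11670 = 16774/(7419/1858) - 18337/11670 = 16774*(1858/7419) - 18337/11670 = 31166092/7419 - 18337/11670 = 121190750479/28859910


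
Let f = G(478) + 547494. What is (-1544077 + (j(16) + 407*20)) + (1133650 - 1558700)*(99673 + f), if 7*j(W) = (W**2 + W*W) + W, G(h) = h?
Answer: -1926981301781/7 ≈ -2.7528e+11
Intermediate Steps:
j(W) = W/7 + 2*W**2/7 (j(W) = ((W**2 + W*W) + W)/7 = ((W**2 + W**2) + W)/7 = (2*W**2 + W)/7 = (W + 2*W**2)/7 = W/7 + 2*W**2/7)
f = 547972 (f = 478 + 547494 = 547972)
(-1544077 + (j(16) + 407*20)) + (1133650 - 1558700)*(99673 + f) = (-1544077 + ((1/7)*16*(1 + 2*16) + 407*20)) + (1133650 - 1558700)*(99673 + 547972) = (-1544077 + ((1/7)*16*(1 + 32) + 8140)) - 425050*647645 = (-1544077 + ((1/7)*16*33 + 8140)) - 275281507250 = (-1544077 + (528/7 + 8140)) - 275281507250 = (-1544077 + 57508/7) - 275281507250 = -10751031/7 - 275281507250 = -1926981301781/7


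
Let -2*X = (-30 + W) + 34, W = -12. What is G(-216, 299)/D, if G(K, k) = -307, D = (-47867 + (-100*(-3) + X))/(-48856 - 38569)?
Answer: -26839475/47563 ≈ -564.29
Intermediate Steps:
X = 4 (X = -((-30 - 12) + 34)/2 = -(-42 + 34)/2 = -½*(-8) = 4)
D = 47563/87425 (D = (-47867 + (-100*(-3) + 4))/(-48856 - 38569) = (-47867 + (300 + 4))/(-87425) = (-47867 + 304)*(-1/87425) = -47563*(-1/87425) = 47563/87425 ≈ 0.54404)
G(-216, 299)/D = -307/47563/87425 = -307*87425/47563 = -26839475/47563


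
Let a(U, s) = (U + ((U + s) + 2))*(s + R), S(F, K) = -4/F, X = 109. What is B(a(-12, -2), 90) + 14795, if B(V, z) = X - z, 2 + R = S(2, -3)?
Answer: 14814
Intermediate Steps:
R = -4 (R = -2 - 4/2 = -2 - 4*½ = -2 - 2 = -4)
a(U, s) = (-4 + s)*(2 + s + 2*U) (a(U, s) = (U + ((U + s) + 2))*(s - 4) = (U + (2 + U + s))*(-4 + s) = (2 + s + 2*U)*(-4 + s) = (-4 + s)*(2 + s + 2*U))
B(V, z) = 109 - z
B(a(-12, -2), 90) + 14795 = (109 - 1*90) + 14795 = (109 - 90) + 14795 = 19 + 14795 = 14814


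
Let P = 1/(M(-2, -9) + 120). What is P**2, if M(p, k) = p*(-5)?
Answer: 1/16900 ≈ 5.9172e-5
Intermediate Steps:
M(p, k) = -5*p
P = 1/130 (P = 1/(-5*(-2) + 120) = 1/(10 + 120) = 1/130 ≈ 0.0076923)
P**2 = (1/130)**2 = 1/16900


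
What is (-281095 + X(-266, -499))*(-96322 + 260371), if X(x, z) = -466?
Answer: -46189800489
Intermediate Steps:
(-281095 + X(-266, -499))*(-96322 + 260371) = (-281095 - 466)*(-96322 + 260371) = -281561*164049 = -46189800489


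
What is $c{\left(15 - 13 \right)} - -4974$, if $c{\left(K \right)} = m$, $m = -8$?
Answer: $4966$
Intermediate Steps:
$c{\left(K \right)} = -8$
$c{\left(15 - 13 \right)} - -4974 = -8 - -4974 = -8 + 4974 = 4966$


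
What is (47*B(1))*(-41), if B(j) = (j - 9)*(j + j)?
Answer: 30832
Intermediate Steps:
B(j) = 2*j*(-9 + j) (B(j) = (-9 + j)*(2*j) = 2*j*(-9 + j))
(47*B(1))*(-41) = (47*(2*1*(-9 + 1)))*(-41) = (47*(2*1*(-8)))*(-41) = (47*(-16))*(-41) = -752*(-41) = 30832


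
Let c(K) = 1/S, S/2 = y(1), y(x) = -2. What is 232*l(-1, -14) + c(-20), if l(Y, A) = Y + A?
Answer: -13921/4 ≈ -3480.3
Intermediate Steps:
S = -4 (S = 2*(-2) = -4)
c(K) = -¼ (c(K) = 1/(-4) = -¼)
l(Y, A) = A + Y
232*l(-1, -14) + c(-20) = 232*(-14 - 1) - ¼ = 232*(-15) - ¼ = -3480 - ¼ = -13921/4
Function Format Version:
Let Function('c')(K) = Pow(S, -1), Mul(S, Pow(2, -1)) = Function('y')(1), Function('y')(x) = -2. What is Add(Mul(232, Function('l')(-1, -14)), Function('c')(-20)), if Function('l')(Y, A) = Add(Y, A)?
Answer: Rational(-13921, 4) ≈ -3480.3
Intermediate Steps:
S = -4 (S = Mul(2, -2) = -4)
Function('c')(K) = Rational(-1, 4) (Function('c')(K) = Pow(-4, -1) = Rational(-1, 4))
Function('l')(Y, A) = Add(A, Y)
Add(Mul(232, Function('l')(-1, -14)), Function('c')(-20)) = Add(Mul(232, Add(-14, -1)), Rational(-1, 4)) = Add(Mul(232, -15), Rational(-1, 4)) = Add(-3480, Rational(-1, 4)) = Rational(-13921, 4)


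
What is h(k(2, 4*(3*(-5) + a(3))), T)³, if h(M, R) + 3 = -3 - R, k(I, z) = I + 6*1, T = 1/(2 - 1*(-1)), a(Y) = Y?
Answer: -6859/27 ≈ -254.04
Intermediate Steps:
T = ⅓ (T = 1/(2 + 1) = 1/3 = ⅓ ≈ 0.33333)
k(I, z) = 6 + I (k(I, z) = I + 6 = 6 + I)
h(M, R) = -6 - R (h(M, R) = -3 + (-3 - R) = -6 - R)
h(k(2, 4*(3*(-5) + a(3))), T)³ = (-6 - 1*⅓)³ = (-6 - ⅓)³ = (-19/3)³ = -6859/27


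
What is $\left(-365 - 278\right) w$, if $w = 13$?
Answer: $-8359$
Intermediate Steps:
$\left(-365 - 278\right) w = \left(-365 - 278\right) 13 = \left(-643\right) 13 = -8359$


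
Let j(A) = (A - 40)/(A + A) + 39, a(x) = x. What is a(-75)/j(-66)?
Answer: -4950/2627 ≈ -1.8843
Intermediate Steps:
j(A) = 39 + (-40 + A)/(2*A) (j(A) = (-40 + A)/((2*A)) + 39 = (-40 + A)*(1/(2*A)) + 39 = (-40 + A)/(2*A) + 39 = 39 + (-40 + A)/(2*A))
a(-75)/j(-66) = -75/(79/2 - 20/(-66)) = -75/(79/2 - 20*(-1/66)) = -75/(79/2 + 10/33) = -75/2627/66 = -75*66/2627 = -4950/2627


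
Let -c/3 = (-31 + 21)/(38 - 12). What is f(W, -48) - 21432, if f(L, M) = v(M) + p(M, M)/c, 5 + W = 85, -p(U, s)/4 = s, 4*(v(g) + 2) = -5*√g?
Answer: -106338/5 - 5*I*√3 ≈ -21268.0 - 8.6602*I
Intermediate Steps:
v(g) = -2 - 5*√g/4 (v(g) = -2 + (-5*√g)/4 = -2 - 5*√g/4)
p(U, s) = -4*s
W = 80 (W = -5 + 85 = 80)
c = 15/13 (c = -3*(-31 + 21)/(38 - 12) = -(-30)/26 = -3*(-5/13) = 15/13 ≈ 1.1538)
f(L, M) = -2 - 52*M/15 - 5*√M/4 (f(L, M) = (-2 - 5*√M/4) + (-4*M)/(15/13) = (-2 - 5*√M/4) - 4*M*(13/15) = (-2 - 5*√M/4) - 52*M/15 = -2 - 52*M/15 - 5*√M/4)
f(W, -48) - 21432 = (-2 - 52/15*(-48) - 5*I*√3) - 21432 = (-2 + 832/5 - 5*I*√3) - 21432 = (822/5 - 5*I*√3) - 21432 = -106338/5 - 5*I*√3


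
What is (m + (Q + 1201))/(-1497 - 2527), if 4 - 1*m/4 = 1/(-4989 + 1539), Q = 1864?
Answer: -5314727/6941400 ≈ -0.76566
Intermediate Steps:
m = 27602/1725 (m = 16 - 4/(-4989 + 1539) = 16 - 4/(-3450) = 16 - 4*(-1/3450) = 16 + 2/1725 = 27602/1725 ≈ 16.001)
(m + (Q + 1201))/(-1497 - 2527) = (27602/1725 + (1864 + 1201))/(-1497 - 2527) = (27602/1725 + 3065)/(-4024) = (5314727/1725)*(-1/4024) = -5314727/6941400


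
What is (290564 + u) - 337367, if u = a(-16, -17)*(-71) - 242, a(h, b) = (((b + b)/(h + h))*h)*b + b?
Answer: -66357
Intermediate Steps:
a(h, b) = b + b² (a(h, b) = (((2*b)/((2*h)))*h)*b + b = (((2*b)*(1/(2*h)))*h)*b + b = ((b/h)*h)*b + b = b*b + b = b² + b = b + b²)
u = -19554 (u = -17*(1 - 17)*(-71) - 242 = -17*(-16)*(-71) - 242 = 272*(-71) - 242 = -19312 - 242 = -19554)
(290564 + u) - 337367 = (290564 - 19554) - 337367 = 271010 - 337367 = -66357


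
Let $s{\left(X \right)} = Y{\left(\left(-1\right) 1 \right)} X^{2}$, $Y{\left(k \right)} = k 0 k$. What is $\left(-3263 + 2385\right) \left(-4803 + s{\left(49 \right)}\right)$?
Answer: $4217034$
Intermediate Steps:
$Y{\left(k \right)} = 0$ ($Y{\left(k \right)} = 0 k = 0$)
$s{\left(X \right)} = 0$ ($s{\left(X \right)} = 0 X^{2} = 0$)
$\left(-3263 + 2385\right) \left(-4803 + s{\left(49 \right)}\right) = \left(-3263 + 2385\right) \left(-4803 + 0\right) = \left(-878\right) \left(-4803\right) = 4217034$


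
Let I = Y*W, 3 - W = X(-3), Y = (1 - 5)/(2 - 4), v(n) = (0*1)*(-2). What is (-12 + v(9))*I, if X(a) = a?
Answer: -144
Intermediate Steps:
v(n) = 0 (v(n) = 0*(-2) = 0)
Y = 2 (Y = -4/(-2) = -4*(-½) = 2)
W = 6 (W = 3 - 1*(-3) = 3 + 3 = 6)
I = 12 (I = 2*6 = 12)
(-12 + v(9))*I = (-12 + 0)*12 = -12*12 = -144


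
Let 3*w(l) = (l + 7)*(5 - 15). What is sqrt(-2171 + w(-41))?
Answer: I*sqrt(18519)/3 ≈ 45.362*I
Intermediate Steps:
w(l) = -70/3 - 10*l/3 (w(l) = ((l + 7)*(5 - 15))/3 = ((7 + l)*(-10))/3 = (-70 - 10*l)/3 = -70/3 - 10*l/3)
sqrt(-2171 + w(-41)) = sqrt(-2171 + (-70/3 - 10/3*(-41))) = sqrt(-2171 + (-70/3 + 410/3)) = sqrt(-2171 + 340/3) = sqrt(-6173/3) = I*sqrt(18519)/3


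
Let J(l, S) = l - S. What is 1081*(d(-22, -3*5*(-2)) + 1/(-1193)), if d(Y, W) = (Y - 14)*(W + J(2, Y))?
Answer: -2507047633/1193 ≈ -2.1015e+6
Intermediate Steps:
d(Y, W) = (-14 + Y)*(2 + W - Y) (d(Y, W) = (Y - 14)*(W + (2 - Y)) = (-14 + Y)*(2 + W - Y))
1081*(d(-22, -3*5*(-2)) + 1/(-1193)) = 1081*((-28 - 1*(-22)**2 - 14*(-3*5)*(-2) + 16*(-22) + (-3*5*(-2))*(-22)) + 1/(-1193)) = 1081*((-28 - 1*484 - (-210)*(-2) - 352 - 15*(-2)*(-22)) - 1/1193) = 1081*((-28 - 484 - 14*30 - 352 + 30*(-22)) - 1/1193) = 1081*((-28 - 484 - 420 - 352 - 660) - 1/1193) = 1081*(-1944 - 1/1193) = 1081*(-2319193/1193) = -2507047633/1193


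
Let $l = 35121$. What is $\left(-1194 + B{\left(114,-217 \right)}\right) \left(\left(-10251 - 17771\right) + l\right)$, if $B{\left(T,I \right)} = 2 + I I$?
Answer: $325822803$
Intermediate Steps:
$B{\left(T,I \right)} = 2 + I^{2}$
$\left(-1194 + B{\left(114,-217 \right)}\right) \left(\left(-10251 - 17771\right) + l\right) = \left(-1194 + \left(2 + \left(-217\right)^{2}\right)\right) \left(\left(-10251 - 17771\right) + 35121\right) = \left(-1194 + \left(2 + 47089\right)\right) \left(-28022 + 35121\right) = \left(-1194 + 47091\right) 7099 = 45897 \cdot 7099 = 325822803$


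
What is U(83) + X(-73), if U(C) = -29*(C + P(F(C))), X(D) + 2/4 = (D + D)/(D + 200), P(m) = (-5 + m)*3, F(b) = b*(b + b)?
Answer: -304967551/254 ≈ -1.2007e+6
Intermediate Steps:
F(b) = 2*b² (F(b) = b*(2*b) = 2*b²)
P(m) = -15 + 3*m
X(D) = -½ + 2*D/(200 + D) (X(D) = -½ + (D + D)/(D + 200) = -½ + (2*D)/(200 + D) = -½ + 2*D/(200 + D))
U(C) = 435 - 174*C² - 29*C (U(C) = -29*(C + (-15 + 3*(2*C²))) = -29*(C + (-15 + 6*C²)) = -29*(-15 + C + 6*C²) = 435 - 174*C² - 29*C)
U(83) + X(-73) = (435 - 174*83² - 29*83) + (-200 + 3*(-73))/(2*(200 - 73)) = (435 - 174*6889 - 2407) + (½)*(-200 - 219)/127 = (435 - 1198686 - 2407) + (½)*(1/127)*(-419) = -1200658 - 419/254 = -304967551/254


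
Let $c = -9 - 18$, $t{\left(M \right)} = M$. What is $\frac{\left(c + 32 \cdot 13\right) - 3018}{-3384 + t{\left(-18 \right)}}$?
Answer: $\frac{2629}{3402} \approx 0.77278$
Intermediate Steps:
$c = -27$ ($c = -9 - 18 = -27$)
$\frac{\left(c + 32 \cdot 13\right) - 3018}{-3384 + t{\left(-18 \right)}} = \frac{\left(-27 + 32 \cdot 13\right) - 3018}{-3384 - 18} = \frac{\left(-27 + 416\right) - 3018}{-3402} = \left(389 - 3018\right) \left(- \frac{1}{3402}\right) = \left(-2629\right) \left(- \frac{1}{3402}\right) = \frac{2629}{3402}$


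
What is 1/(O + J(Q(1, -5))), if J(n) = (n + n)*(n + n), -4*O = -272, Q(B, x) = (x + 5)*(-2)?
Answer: 1/68 ≈ 0.014706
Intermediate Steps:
Q(B, x) = -10 - 2*x (Q(B, x) = (5 + x)*(-2) = -10 - 2*x)
O = 68 (O = -¼*(-272) = 68)
J(n) = 4*n² (J(n) = (2*n)*(2*n) = 4*n²)
1/(O + J(Q(1, -5))) = 1/(68 + 4*(-10 - 2*(-5))²) = 1/(68 + 4*(-10 + 10)²) = 1/(68 + 4*0²) = 1/(68 + 4*0) = 1/(68 + 0) = 1/68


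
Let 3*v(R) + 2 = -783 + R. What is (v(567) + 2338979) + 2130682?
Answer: 13408765/3 ≈ 4.4696e+6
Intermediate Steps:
v(R) = -785/3 + R/3 (v(R) = -2/3 + (-783 + R)/3 = -2/3 + (-261 + R/3) = -785/3 + R/3)
(v(567) + 2338979) + 2130682 = ((-785/3 + (1/3)*567) + 2338979) + 2130682 = ((-785/3 + 189) + 2338979) + 2130682 = (-218/3 + 2338979) + 2130682 = 7016719/3 + 2130682 = 13408765/3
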